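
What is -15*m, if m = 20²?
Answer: -6000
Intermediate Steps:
m = 400
-15*m = -15*400 = -6000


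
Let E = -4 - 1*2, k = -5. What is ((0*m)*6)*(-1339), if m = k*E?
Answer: 0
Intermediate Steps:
E = -6 (E = -4 - 2 = -6)
m = 30 (m = -5*(-6) = 30)
((0*m)*6)*(-1339) = ((0*30)*6)*(-1339) = (0*6)*(-1339) = 0*(-1339) = 0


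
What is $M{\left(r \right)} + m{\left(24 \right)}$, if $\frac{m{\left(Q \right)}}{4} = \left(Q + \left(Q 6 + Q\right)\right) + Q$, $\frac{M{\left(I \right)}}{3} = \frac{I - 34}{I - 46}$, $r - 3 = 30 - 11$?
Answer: $\frac{1731}{2} \approx 865.5$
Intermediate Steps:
$r = 22$ ($r = 3 + \left(30 - 11\right) = 3 + 19 = 22$)
$M{\left(I \right)} = \frac{3 \left(-34 + I\right)}{-46 + I}$ ($M{\left(I \right)} = 3 \frac{I - 34}{I - 46} = 3 \frac{-34 + I}{-46 + I} = \frac{3 \left(-34 + I\right)}{-46 + I}$)
$m{\left(Q \right)} = 36 Q$ ($m{\left(Q \right)} = 4 \left(\left(Q + \left(Q 6 + Q\right)\right) + Q\right) = 4 \left(\left(Q + \left(6 Q + Q\right)\right) + Q\right) = 4 \left(\left(Q + 7 Q\right) + Q\right) = 4 \left(8 Q + Q\right) = 4 \cdot 9 Q = 36 Q$)
$M{\left(r \right)} + m{\left(24 \right)} = \frac{3 \left(-34 + 22\right)}{-46 + 22} + 36 \cdot 24 = 3 \frac{1}{-24} \left(-12\right) + 864 = 3 \left(- \frac{1}{24}\right) \left(-12\right) + 864 = \frac{3}{2} + 864 = \frac{1731}{2}$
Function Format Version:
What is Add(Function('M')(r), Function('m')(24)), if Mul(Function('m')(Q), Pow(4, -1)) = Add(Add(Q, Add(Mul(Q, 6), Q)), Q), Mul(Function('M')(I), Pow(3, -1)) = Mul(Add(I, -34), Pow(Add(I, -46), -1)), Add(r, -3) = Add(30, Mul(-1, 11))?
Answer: Rational(1731, 2) ≈ 865.50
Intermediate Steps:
r = 22 (r = Add(3, Add(30, Mul(-1, 11))) = Add(3, Add(30, -11)) = Add(3, 19) = 22)
Function('M')(I) = Mul(3, Pow(Add(-46, I), -1), Add(-34, I)) (Function('M')(I) = Mul(3, Mul(Add(I, -34), Pow(Add(I, -46), -1))) = Mul(3, Mul(Add(-34, I), Pow(Add(-46, I), -1))) = Mul(3, Mul(Pow(Add(-46, I), -1), Add(-34, I))) = Mul(3, Pow(Add(-46, I), -1), Add(-34, I)))
Function('m')(Q) = Mul(36, Q) (Function('m')(Q) = Mul(4, Add(Add(Q, Add(Mul(Q, 6), Q)), Q)) = Mul(4, Add(Add(Q, Add(Mul(6, Q), Q)), Q)) = Mul(4, Add(Add(Q, Mul(7, Q)), Q)) = Mul(4, Add(Mul(8, Q), Q)) = Mul(4, Mul(9, Q)) = Mul(36, Q))
Add(Function('M')(r), Function('m')(24)) = Add(Mul(3, Pow(Add(-46, 22), -1), Add(-34, 22)), Mul(36, 24)) = Add(Mul(3, Pow(-24, -1), -12), 864) = Add(Mul(3, Rational(-1, 24), -12), 864) = Add(Rational(3, 2), 864) = Rational(1731, 2)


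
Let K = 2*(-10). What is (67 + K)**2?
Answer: 2209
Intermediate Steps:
K = -20
(67 + K)**2 = (67 - 20)**2 = 47**2 = 2209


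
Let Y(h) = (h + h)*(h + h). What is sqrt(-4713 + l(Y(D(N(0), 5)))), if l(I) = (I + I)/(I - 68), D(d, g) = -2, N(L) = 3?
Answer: I*sqrt(796601)/13 ≈ 68.656*I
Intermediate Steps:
Y(h) = 4*h**2 (Y(h) = (2*h)*(2*h) = 4*h**2)
l(I) = 2*I/(-68 + I) (l(I) = (2*I)/(-68 + I) = 2*I/(-68 + I))
sqrt(-4713 + l(Y(D(N(0), 5)))) = sqrt(-4713 + 2*(4*(-2)**2)/(-68 + 4*(-2)**2)) = sqrt(-4713 + 2*(4*4)/(-68 + 4*4)) = sqrt(-4713 + 2*16/(-68 + 16)) = sqrt(-4713 + 2*16/(-52)) = sqrt(-4713 + 2*16*(-1/52)) = sqrt(-4713 - 8/13) = sqrt(-61277/13) = I*sqrt(796601)/13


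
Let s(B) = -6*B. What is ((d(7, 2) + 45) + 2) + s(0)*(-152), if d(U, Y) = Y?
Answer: 49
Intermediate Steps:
((d(7, 2) + 45) + 2) + s(0)*(-152) = ((2 + 45) + 2) - 6*0*(-152) = (47 + 2) + 0*(-152) = 49 + 0 = 49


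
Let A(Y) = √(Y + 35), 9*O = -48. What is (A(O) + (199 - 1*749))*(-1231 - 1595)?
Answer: 1554300 - 942*√267 ≈ 1.5389e+6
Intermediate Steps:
O = -16/3 (O = (⅑)*(-48) = -16/3 ≈ -5.3333)
A(Y) = √(35 + Y)
(A(O) + (199 - 1*749))*(-1231 - 1595) = (√(35 - 16/3) + (199 - 1*749))*(-1231 - 1595) = (√(89/3) + (199 - 749))*(-2826) = (√267/3 - 550)*(-2826) = (-550 + √267/3)*(-2826) = 1554300 - 942*√267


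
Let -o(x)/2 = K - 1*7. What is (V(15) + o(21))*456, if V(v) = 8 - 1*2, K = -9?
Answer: 17328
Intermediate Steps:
o(x) = 32 (o(x) = -2*(-9 - 1*7) = -2*(-9 - 7) = -2*(-16) = 32)
V(v) = 6 (V(v) = 8 - 2 = 6)
(V(15) + o(21))*456 = (6 + 32)*456 = 38*456 = 17328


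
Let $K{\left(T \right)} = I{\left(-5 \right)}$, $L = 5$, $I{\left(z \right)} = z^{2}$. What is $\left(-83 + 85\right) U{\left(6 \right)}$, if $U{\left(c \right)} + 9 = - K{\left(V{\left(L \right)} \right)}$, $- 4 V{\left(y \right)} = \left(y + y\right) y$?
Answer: $-68$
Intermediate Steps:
$V{\left(y \right)} = - \frac{y^{2}}{2}$ ($V{\left(y \right)} = - \frac{\left(y + y\right) y}{4} = - \frac{2 y y}{4} = - \frac{2 y^{2}}{4} = - \frac{y^{2}}{2}$)
$K{\left(T \right)} = 25$ ($K{\left(T \right)} = \left(-5\right)^{2} = 25$)
$U{\left(c \right)} = -34$ ($U{\left(c \right)} = -9 - 25 = -34$)
$\left(-83 + 85\right) U{\left(6 \right)} = \left(-83 + 85\right) \left(-34\right) = 2 \left(-34\right) = -68$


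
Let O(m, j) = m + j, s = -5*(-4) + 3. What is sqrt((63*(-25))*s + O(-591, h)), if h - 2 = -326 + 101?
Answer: I*sqrt(37039) ≈ 192.46*I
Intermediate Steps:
h = -223 (h = 2 + (-326 + 101) = 2 - 225 = -223)
s = 23 (s = 20 + 3 = 23)
O(m, j) = j + m
sqrt((63*(-25))*s + O(-591, h)) = sqrt((63*(-25))*23 + (-223 - 591)) = sqrt(-1575*23 - 814) = sqrt(-36225 - 814) = sqrt(-37039) = I*sqrt(37039)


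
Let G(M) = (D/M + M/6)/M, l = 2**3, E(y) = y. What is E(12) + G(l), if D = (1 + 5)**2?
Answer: 611/48 ≈ 12.729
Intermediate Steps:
D = 36 (D = 6**2 = 36)
l = 8
G(M) = (36/M + M/6)/M
E(12) + G(l) = 12 + (1/6 + 36/8**2) = 12 + (1/6 + 36*(1/64)) = 12 + (1/6 + 9/16) = 12 + 35/48 = 611/48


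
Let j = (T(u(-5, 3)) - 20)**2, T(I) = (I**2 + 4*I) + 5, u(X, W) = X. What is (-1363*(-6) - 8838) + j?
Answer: -560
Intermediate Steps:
T(I) = 5 + I**2 + 4*I
j = 100 (j = ((5 + (-5)**2 + 4*(-5)) - 20)**2 = ((5 + 25 - 20) - 20)**2 = (10 - 20)**2 = (-10)**2 = 100)
(-1363*(-6) - 8838) + j = (-1363*(-6) - 8838) + 100 = (8178 - 8838) + 100 = -660 + 100 = -560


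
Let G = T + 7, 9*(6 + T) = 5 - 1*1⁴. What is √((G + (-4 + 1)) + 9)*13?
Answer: 13*√67/3 ≈ 35.470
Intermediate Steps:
T = -50/9 (T = -6 + (5 - 1*1⁴)/9 = -6 + (5 - 1*1)/9 = -6 + (5 - 1)/9 = -6 + (⅑)*4 = -6 + 4/9 = -50/9 ≈ -5.5556)
G = 13/9 (G = -50/9 + 7 = 13/9 ≈ 1.4444)
√((G + (-4 + 1)) + 9)*13 = √((13/9 + (-4 + 1)) + 9)*13 = √((13/9 - 3) + 9)*13 = √(-14/9 + 9)*13 = √(67/9)*13 = (√67/3)*13 = 13*√67/3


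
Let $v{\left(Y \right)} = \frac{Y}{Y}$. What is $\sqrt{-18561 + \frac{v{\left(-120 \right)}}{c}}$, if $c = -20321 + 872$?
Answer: $\frac{i \sqrt{780105635290}}{6483} \approx 136.24 i$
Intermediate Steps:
$v{\left(Y \right)} = 1$
$c = -19449$
$\sqrt{-18561 + \frac{v{\left(-120 \right)}}{c}} = \sqrt{-18561 + 1 \frac{1}{-19449}} = \sqrt{-18561 + 1 \left(- \frac{1}{19449}\right)} = \sqrt{-18561 - \frac{1}{19449}} = \sqrt{- \frac{360992890}{19449}} = \frac{i \sqrt{780105635290}}{6483}$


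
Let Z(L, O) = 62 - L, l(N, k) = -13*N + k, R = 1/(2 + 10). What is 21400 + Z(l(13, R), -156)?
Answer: 259571/12 ≈ 21631.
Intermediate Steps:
R = 1/12 ≈ 0.083333
l(N, k) = k - 13*N
21400 + Z(l(13, R), -156) = 21400 + (62 - (1/12 - 13*13)) = 21400 + (62 - (1/12 - 169)) = 21400 + (62 - 1*(-2027/12)) = 21400 + (62 + 2027/12) = 21400 + 2771/12 = 259571/12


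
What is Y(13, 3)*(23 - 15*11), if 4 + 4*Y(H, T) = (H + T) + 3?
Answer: -1065/2 ≈ -532.50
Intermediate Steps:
Y(H, T) = -1/4 + H/4 + T/4 (Y(H, T) = -1 + ((H + T) + 3)/4 = -1 + (3 + H + T)/4 = -1 + (3/4 + H/4 + T/4) = -1/4 + H/4 + T/4)
Y(13, 3)*(23 - 15*11) = (-1/4 + (1/4)*13 + (1/4)*3)*(23 - 15*11) = (-1/4 + 13/4 + 3/4)*(23 - 165) = (15/4)*(-142) = -1065/2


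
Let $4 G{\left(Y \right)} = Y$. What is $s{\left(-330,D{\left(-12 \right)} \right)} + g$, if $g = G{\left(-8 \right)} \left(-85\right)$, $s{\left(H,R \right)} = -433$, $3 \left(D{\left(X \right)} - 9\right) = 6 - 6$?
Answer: $-263$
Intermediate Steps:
$D{\left(X \right)} = 9$ ($D{\left(X \right)} = 9 + \frac{6 - 6}{3} = 9 + \frac{1}{3} \cdot 0 = 9 + 0 = 9$)
$G{\left(Y \right)} = \frac{Y}{4}$
$g = 170$ ($g = \frac{1}{4} \left(-8\right) \left(-85\right) = \left(-2\right) \left(-85\right) = 170$)
$s{\left(-330,D{\left(-12 \right)} \right)} + g = -433 + 170 = -263$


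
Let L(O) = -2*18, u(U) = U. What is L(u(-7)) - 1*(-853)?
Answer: 817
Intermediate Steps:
L(O) = -36
L(u(-7)) - 1*(-853) = -36 - 1*(-853) = -36 + 853 = 817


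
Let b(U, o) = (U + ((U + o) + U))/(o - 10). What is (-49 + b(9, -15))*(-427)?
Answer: 528199/25 ≈ 21128.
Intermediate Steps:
b(U, o) = (o + 3*U)/(-10 + o) (b(U, o) = (U + (o + 2*U))/(-10 + o) = (o + 3*U)/(-10 + o))
(-49 + b(9, -15))*(-427) = (-49 + (-15 + 3*9)/(-10 - 15))*(-427) = (-49 + (-15 + 27)/(-25))*(-427) = (-49 - 1/25*12)*(-427) = (-49 - 12/25)*(-427) = -1237/25*(-427) = 528199/25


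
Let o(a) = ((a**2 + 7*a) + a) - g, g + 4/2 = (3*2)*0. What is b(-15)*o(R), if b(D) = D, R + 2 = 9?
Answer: -1605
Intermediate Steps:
R = 7 (R = -2 + 9 = 7)
g = -2 (g = -2 + (3*2)*0 = -2 + 6*0 = -2 + 0 = -2)
o(a) = 2 + a**2 + 8*a (o(a) = ((a**2 + 7*a) + a) - 1*(-2) = (a**2 + 8*a) + 2 = 2 + a**2 + 8*a)
b(-15)*o(R) = -15*(2 + 7**2 + 8*7) = -15*(2 + 49 + 56) = -15*107 = -1605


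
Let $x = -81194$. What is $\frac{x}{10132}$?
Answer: $- \frac{40597}{5066} \approx -8.0136$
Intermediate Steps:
$\frac{x}{10132} = - \frac{81194}{10132} = \left(-81194\right) \frac{1}{10132} = - \frac{40597}{5066}$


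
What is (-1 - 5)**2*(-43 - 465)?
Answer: -18288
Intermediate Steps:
(-1 - 5)**2*(-43 - 465) = (-6)**2*(-508) = 36*(-508) = -18288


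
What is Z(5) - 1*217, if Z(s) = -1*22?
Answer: -239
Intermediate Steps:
Z(s) = -22
Z(5) - 1*217 = -22 - 1*217 = -22 - 217 = -239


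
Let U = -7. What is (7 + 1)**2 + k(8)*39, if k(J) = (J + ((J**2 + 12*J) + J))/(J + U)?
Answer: 6928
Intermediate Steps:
k(J) = (J**2 + 14*J)/(-7 + J) (k(J) = (J + ((J**2 + 12*J) + J))/(J - 7) = (J + (J**2 + 13*J))/(-7 + J) = (J**2 + 14*J)/(-7 + J))
(7 + 1)**2 + k(8)*39 = (7 + 1)**2 + (8*(14 + 8)/(-7 + 8))*39 = 8**2 + (8*22/1)*39 = 64 + (8*1*22)*39 = 64 + 176*39 = 64 + 6864 = 6928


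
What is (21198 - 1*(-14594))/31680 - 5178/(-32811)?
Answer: 27883549/21655260 ≈ 1.2876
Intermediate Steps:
(21198 - 1*(-14594))/31680 - 5178/(-32811) = (21198 + 14594)*(1/31680) - 5178*(-1/32811) = 35792*(1/31680) + 1726/10937 = 2237/1980 + 1726/10937 = 27883549/21655260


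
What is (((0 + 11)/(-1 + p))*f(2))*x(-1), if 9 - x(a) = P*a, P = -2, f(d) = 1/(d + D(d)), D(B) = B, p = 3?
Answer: 77/8 ≈ 9.6250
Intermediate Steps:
f(d) = 1/(2*d) (f(d) = 1/(d + d) = 1/(2*d))
x(a) = 9 + 2*a (x(a) = 9 - (-2)*a = 9 + 2*a)
(((0 + 11)/(-1 + p))*f(2))*x(-1) = (((0 + 11)/(-1 + 3))*((½)/2))*(9 + 2*(-1)) = ((11/2)*((½)*(½)))*(9 - 2) = ((11*(½))*(¼))*7 = ((11/2)*(¼))*7 = (11/8)*7 = 77/8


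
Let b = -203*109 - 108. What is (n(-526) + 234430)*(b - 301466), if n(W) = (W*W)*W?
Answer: 47032831457346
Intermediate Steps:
b = -22235 (b = -22127 - 108 = -22235)
n(W) = W³ (n(W) = W²*W = W³)
(n(-526) + 234430)*(b - 301466) = ((-526)³ + 234430)*(-22235 - 301466) = (-145531576 + 234430)*(-323701) = -145297146*(-323701) = 47032831457346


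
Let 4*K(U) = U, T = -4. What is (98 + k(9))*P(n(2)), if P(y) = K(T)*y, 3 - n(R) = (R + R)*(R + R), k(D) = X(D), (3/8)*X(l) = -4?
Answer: 3406/3 ≈ 1135.3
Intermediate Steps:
X(l) = -32/3 (X(l) = (8/3)*(-4) = -32/3)
K(U) = U/4
k(D) = -32/3
n(R) = 3 - 4*R² (n(R) = 3 - (R + R)*(R + R) = 3 - 2*R*2*R = 3 - 4*R²)
P(y) = -y (P(y) = ((¼)*(-4))*y = -y)
(98 + k(9))*P(n(2)) = (98 - 32/3)*(-(3 - 4*2²)) = 262*(-(3 - 4*4))/3 = 262*(-(3 - 16))/3 = 262*(-1*(-13))/3 = (262/3)*13 = 3406/3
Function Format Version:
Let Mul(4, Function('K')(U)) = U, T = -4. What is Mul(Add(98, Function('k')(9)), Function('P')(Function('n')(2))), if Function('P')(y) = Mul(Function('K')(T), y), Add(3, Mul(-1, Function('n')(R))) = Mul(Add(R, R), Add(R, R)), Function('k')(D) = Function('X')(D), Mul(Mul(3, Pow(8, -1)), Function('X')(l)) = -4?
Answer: Rational(3406, 3) ≈ 1135.3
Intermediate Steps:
Function('X')(l) = Rational(-32, 3) (Function('X')(l) = Mul(Rational(8, 3), -4) = Rational(-32, 3))
Function('K')(U) = Mul(Rational(1, 4), U)
Function('k')(D) = Rational(-32, 3)
Function('n')(R) = Add(3, Mul(-4, Pow(R, 2))) (Function('n')(R) = Add(3, Mul(-1, Mul(Add(R, R), Add(R, R)))) = Add(3, Mul(-1, Mul(Mul(2, R), Mul(2, R)))) = Add(3, Mul(-1, Mul(4, Pow(R, 2)))) = Add(3, Mul(-4, Pow(R, 2))))
Function('P')(y) = Mul(-1, y) (Function('P')(y) = Mul(Mul(Rational(1, 4), -4), y) = Mul(-1, y))
Mul(Add(98, Function('k')(9)), Function('P')(Function('n')(2))) = Mul(Add(98, Rational(-32, 3)), Mul(-1, Add(3, Mul(-4, Pow(2, 2))))) = Mul(Rational(262, 3), Mul(-1, Add(3, Mul(-4, 4)))) = Mul(Rational(262, 3), Mul(-1, Add(3, -16))) = Mul(Rational(262, 3), Mul(-1, -13)) = Mul(Rational(262, 3), 13) = Rational(3406, 3)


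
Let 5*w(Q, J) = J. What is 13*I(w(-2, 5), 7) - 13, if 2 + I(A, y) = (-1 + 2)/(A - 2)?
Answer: -52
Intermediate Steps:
w(Q, J) = J/5
I(A, y) = -2 + 1/(-2 + A) (I(A, y) = -2 + (-1 + 2)/(A - 2) = -2 + 1/(-2 + A))
13*I(w(-2, 5), 7) - 13 = 13*((5 - 2*5/5)/(-2 + (1/5)*5)) - 13 = 13*((5 - 2*1)/(-2 + 1)) - 13 = 13*((5 - 2)/(-1)) - 13 = 13*(-1*3) - 13 = 13*(-3) - 13 = -39 - 13 = -52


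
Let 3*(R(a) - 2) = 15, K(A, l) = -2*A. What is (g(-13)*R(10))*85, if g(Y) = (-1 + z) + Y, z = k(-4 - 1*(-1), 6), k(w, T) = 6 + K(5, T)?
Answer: -10710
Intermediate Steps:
R(a) = 7 (R(a) = 2 + (⅓)*15 = 2 + 5 = 7)
k(w, T) = -4 (k(w, T) = 6 - 2*5 = 6 - 10 = -4)
z = -4
g(Y) = -5 + Y (g(Y) = (-1 - 4) + Y = -5 + Y)
(g(-13)*R(10))*85 = ((-5 - 13)*7)*85 = -18*7*85 = -126*85 = -10710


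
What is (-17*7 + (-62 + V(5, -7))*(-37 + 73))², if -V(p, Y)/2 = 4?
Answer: 6964321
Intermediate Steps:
V(p, Y) = -8 (V(p, Y) = -2*4 = -8)
(-17*7 + (-62 + V(5, -7))*(-37 + 73))² = (-17*7 + (-62 - 8)*(-37 + 73))² = (-119 - 70*36)² = (-119 - 2520)² = (-2639)² = 6964321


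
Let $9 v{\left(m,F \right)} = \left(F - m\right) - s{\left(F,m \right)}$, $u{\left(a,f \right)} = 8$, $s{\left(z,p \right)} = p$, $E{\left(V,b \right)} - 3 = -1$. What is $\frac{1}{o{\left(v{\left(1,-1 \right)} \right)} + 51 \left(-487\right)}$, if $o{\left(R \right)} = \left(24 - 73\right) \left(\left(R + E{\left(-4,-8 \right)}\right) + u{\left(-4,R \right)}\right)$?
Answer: $- \frac{3}{75932} \approx -3.9509 \cdot 10^{-5}$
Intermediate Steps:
$E{\left(V,b \right)} = 2$ ($E{\left(V,b \right)} = 3 - 1 = 2$)
$v{\left(m,F \right)} = - \frac{2 m}{9} + \frac{F}{9}$ ($v{\left(m,F \right)} = \frac{\left(F - m\right) - m}{9} = \frac{F - 2 m}{9} = - \frac{2 m}{9} + \frac{F}{9}$)
$o{\left(R \right)} = -490 - 49 R$ ($o{\left(R \right)} = \left(24 - 73\right) \left(\left(R + 2\right) + 8\right) = - 49 \left(\left(2 + R\right) + 8\right) = - 49 \left(10 + R\right) = -490 - 49 R$)
$\frac{1}{o{\left(v{\left(1,-1 \right)} \right)} + 51 \left(-487\right)} = \frac{1}{\left(-490 - 49 \left(\left(- \frac{2}{9}\right) 1 + \frac{1}{9} \left(-1\right)\right)\right) + 51 \left(-487\right)} = \frac{1}{\left(-490 - 49 \left(- \frac{2}{9} - \frac{1}{9}\right)\right) - 24837} = \frac{1}{\left(-490 - - \frac{49}{3}\right) - 24837} = \frac{1}{\left(-490 + \frac{49}{3}\right) - 24837} = \frac{1}{- \frac{1421}{3} - 24837} = \frac{1}{- \frac{75932}{3}} = - \frac{3}{75932}$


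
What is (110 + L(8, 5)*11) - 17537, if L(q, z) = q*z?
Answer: -16987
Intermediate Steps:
(110 + L(8, 5)*11) - 17537 = (110 + (8*5)*11) - 17537 = (110 + 40*11) - 17537 = (110 + 440) - 17537 = 550 - 17537 = -16987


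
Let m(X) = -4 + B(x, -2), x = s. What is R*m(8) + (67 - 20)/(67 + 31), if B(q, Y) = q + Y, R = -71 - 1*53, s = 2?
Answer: 48655/98 ≈ 496.48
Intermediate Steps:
x = 2
R = -124 (R = -71 - 53 = -124)
B(q, Y) = Y + q
m(X) = -4 (m(X) = -4 + (-2 + 2) = -4 + 0 = -4)
R*m(8) + (67 - 20)/(67 + 31) = -124*(-4) + (67 - 20)/(67 + 31) = 496 + 47/98 = 48655/98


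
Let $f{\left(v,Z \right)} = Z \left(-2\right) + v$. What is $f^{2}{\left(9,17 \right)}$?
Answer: $625$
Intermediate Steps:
$f{\left(v,Z \right)} = v - 2 Z$ ($f{\left(v,Z \right)} = - 2 Z + v = v - 2 Z$)
$f^{2}{\left(9,17 \right)} = \left(9 - 34\right)^{2} = \left(-25\right)^{2} = 625$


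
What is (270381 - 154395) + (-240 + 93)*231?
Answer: 82029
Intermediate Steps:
(270381 - 154395) + (-240 + 93)*231 = 115986 - 147*231 = 115986 - 33957 = 82029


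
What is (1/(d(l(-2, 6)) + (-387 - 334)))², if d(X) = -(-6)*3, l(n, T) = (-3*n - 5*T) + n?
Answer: 1/494209 ≈ 2.0234e-6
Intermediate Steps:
l(n, T) = -5*T - 2*n (l(n, T) = (-5*T - 3*n) + n = -5*T - 2*n)
d(X) = 18 (d(X) = -3*(-6) = 18)
(1/(d(l(-2, 6)) + (-387 - 334)))² = (1/(18 + (-387 - 334)))² = (1/(18 - 721))² = (1/(-703))² = (-1/703)² = 1/494209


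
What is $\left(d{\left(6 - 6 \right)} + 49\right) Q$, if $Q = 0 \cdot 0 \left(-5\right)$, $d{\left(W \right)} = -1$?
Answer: $0$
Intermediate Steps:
$Q = 0$ ($Q = 0 \left(-5\right) = 0$)
$\left(d{\left(6 - 6 \right)} + 49\right) Q = \left(-1 + 49\right) 0 = 48 \cdot 0 = 0$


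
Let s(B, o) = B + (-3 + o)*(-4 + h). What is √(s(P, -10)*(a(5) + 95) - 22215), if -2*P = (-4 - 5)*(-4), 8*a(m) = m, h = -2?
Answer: 13*I*√390/2 ≈ 128.36*I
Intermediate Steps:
a(m) = m/8
P = -18 (P = -(-4 - 5)*(-4)/2 = -(-9)*(-4)/2 = -½*36 = -18)
s(B, o) = 18 + B - 6*o (s(B, o) = B + (-3 + o)*(-4 - 2) = B + (-3 + o)*(-6) = B + (18 - 6*o) = 18 + B - 6*o)
√(s(P, -10)*(a(5) + 95) - 22215) = √((18 - 18 - 6*(-10))*((⅛)*5 + 95) - 22215) = √((18 - 18 + 60)*(5/8 + 95) - 22215) = √(60*(765/8) - 22215) = √(11475/2 - 22215) = √(-32955/2) = 13*I*√390/2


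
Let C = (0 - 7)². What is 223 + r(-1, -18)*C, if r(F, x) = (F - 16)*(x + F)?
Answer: 16050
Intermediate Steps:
r(F, x) = (-16 + F)*(F + x)
C = 49 (C = (-7)² = 49)
223 + r(-1, -18)*C = 223 + ((-1)² - 16*(-1) - 16*(-18) - 1*(-18))*49 = 223 + (1 + 16 + 288 + 18)*49 = 223 + 323*49 = 223 + 15827 = 16050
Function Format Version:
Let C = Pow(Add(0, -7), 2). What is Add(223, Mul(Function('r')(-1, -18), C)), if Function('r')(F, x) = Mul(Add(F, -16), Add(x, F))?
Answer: 16050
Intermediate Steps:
Function('r')(F, x) = Mul(Add(-16, F), Add(F, x))
C = 49 (C = Pow(-7, 2) = 49)
Add(223, Mul(Function('r')(-1, -18), C)) = Add(223, Mul(Add(Pow(-1, 2), Mul(-16, -1), Mul(-16, -18), Mul(-1, -18)), 49)) = Add(223, Mul(Add(1, 16, 288, 18), 49)) = Add(223, Mul(323, 49)) = Add(223, 15827) = 16050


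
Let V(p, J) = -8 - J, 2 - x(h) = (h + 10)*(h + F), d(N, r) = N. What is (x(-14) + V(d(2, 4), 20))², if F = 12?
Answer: 1156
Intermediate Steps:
x(h) = 2 - (10 + h)*(12 + h) (x(h) = 2 - (h + 10)*(h + 12) = 2 - (10 + h)*(12 + h))
(x(-14) + V(d(2, 4), 20))² = ((-118 - 1*(-14)² - 22*(-14)) + (-8 - 1*20))² = ((-118 - 1*196 + 308) + (-8 - 20))² = ((-118 - 196 + 308) - 28)² = (-6 - 28)² = (-34)² = 1156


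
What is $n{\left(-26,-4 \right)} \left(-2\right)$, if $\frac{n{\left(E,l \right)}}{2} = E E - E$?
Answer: $-2808$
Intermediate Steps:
$n{\left(E,l \right)} = - 2 E + 2 E^{2}$ ($n{\left(E,l \right)} = 2 \left(E E - E\right) = 2 \left(E^{2} - E\right) = - 2 E + 2 E^{2}$)
$n{\left(-26,-4 \right)} \left(-2\right) = 2 \left(-26\right) \left(-1 - 26\right) \left(-2\right) = 2 \left(-26\right) \left(-27\right) \left(-2\right) = 1404 \left(-2\right) = -2808$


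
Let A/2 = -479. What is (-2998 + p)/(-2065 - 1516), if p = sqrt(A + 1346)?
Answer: 2998/3581 - 2*sqrt(97)/3581 ≈ 0.83170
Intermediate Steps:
A = -958 (A = 2*(-479) = -958)
p = 2*sqrt(97) (p = sqrt(-958 + 1346) = sqrt(388) = 2*sqrt(97) ≈ 19.698)
(-2998 + p)/(-2065 - 1516) = (-2998 + 2*sqrt(97))/(-2065 - 1516) = (-2998 + 2*sqrt(97))/(-3581) = (-2998 + 2*sqrt(97))*(-1/3581) = 2998/3581 - 2*sqrt(97)/3581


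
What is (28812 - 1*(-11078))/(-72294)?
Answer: -19945/36147 ≈ -0.55177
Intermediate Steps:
(28812 - 1*(-11078))/(-72294) = (28812 + 11078)*(-1/72294) = 39890*(-1/72294) = -19945/36147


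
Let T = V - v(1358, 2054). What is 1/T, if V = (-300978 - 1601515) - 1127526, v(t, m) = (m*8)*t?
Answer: -1/25344675 ≈ -3.9456e-8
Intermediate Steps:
v(t, m) = 8*m*t (v(t, m) = (8*m)*t = 8*m*t)
V = -3030019 (V = -1902493 - 1127526 = -3030019)
T = -25344675 (T = -3030019 - 8*2054*1358 = -3030019 - 1*22314656 = -3030019 - 22314656 = -25344675)
1/T = 1/(-25344675) = -1/25344675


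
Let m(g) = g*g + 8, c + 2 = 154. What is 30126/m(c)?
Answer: 5021/3852 ≈ 1.3035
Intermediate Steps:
c = 152 (c = -2 + 154 = 152)
m(g) = 8 + g**2 (m(g) = g**2 + 8 = 8 + g**2)
30126/m(c) = 30126/(8 + 152**2) = 30126/(8 + 23104) = 30126/23112 = 30126*(1/23112) = 5021/3852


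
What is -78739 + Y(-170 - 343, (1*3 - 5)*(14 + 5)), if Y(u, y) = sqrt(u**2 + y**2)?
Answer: -78739 + 19*sqrt(733) ≈ -78225.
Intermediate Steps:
-78739 + Y(-170 - 343, (1*3 - 5)*(14 + 5)) = -78739 + sqrt((-170 - 343)**2 + ((1*3 - 5)*(14 + 5))**2) = -78739 + sqrt((-513)**2 + ((3 - 5)*19)**2) = -78739 + sqrt(263169 + (-2*19)**2) = -78739 + sqrt(263169 + (-38)**2) = -78739 + sqrt(263169 + 1444) = -78739 + sqrt(264613) = -78739 + 19*sqrt(733)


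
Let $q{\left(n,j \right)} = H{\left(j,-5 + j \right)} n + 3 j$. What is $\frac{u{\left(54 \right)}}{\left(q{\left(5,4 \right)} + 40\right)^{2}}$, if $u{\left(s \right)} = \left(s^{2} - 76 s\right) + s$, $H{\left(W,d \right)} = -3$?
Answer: $- \frac{1134}{1369} \approx -0.82834$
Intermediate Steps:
$q{\left(n,j \right)} = - 3 n + 3 j$
$u{\left(s \right)} = s^{2} - 75 s$
$\frac{u{\left(54 \right)}}{\left(q{\left(5,4 \right)} + 40\right)^{2}} = \frac{54 \left(-75 + 54\right)}{\left(\left(\left(-3\right) 5 + 3 \cdot 4\right) + 40\right)^{2}} = \frac{54 \left(-21\right)}{\left(\left(-15 + 12\right) + 40\right)^{2}} = - \frac{1134}{\left(-3 + 40\right)^{2}} = - \frac{1134}{37^{2}} = - \frac{1134}{1369}$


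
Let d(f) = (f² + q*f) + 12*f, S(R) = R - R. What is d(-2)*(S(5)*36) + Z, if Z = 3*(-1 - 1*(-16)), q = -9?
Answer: 45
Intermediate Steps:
S(R) = 0
Z = 45 (Z = 3*(-1 + 16) = 3*15 = 45)
d(f) = f² + 3*f (d(f) = (f² - 9*f) + 12*f = f² + 3*f)
d(-2)*(S(5)*36) + Z = (-2*(3 - 2))*(0*36) + 45 = -2*1*0 + 45 = -2*0 + 45 = 0 + 45 = 45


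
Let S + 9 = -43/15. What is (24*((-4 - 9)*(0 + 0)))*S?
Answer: 0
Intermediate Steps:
S = -178/15 (S = -9 - 43/15 = -178/15 ≈ -11.867)
(24*((-4 - 9)*(0 + 0)))*S = (24*((-4 - 9)*(0 + 0)))*(-178/15) = (24*(-13*0))*(-178/15) = (24*0)*(-178/15) = 0*(-178/15) = 0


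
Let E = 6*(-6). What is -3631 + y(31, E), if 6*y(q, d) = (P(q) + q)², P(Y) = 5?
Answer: -3415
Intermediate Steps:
E = -36
y(q, d) = (5 + q)²/6
-3631 + y(31, E) = -3631 + (5 + 31)²/6 = -3631 + (⅙)*36² = -3631 + (⅙)*1296 = -3631 + 216 = -3415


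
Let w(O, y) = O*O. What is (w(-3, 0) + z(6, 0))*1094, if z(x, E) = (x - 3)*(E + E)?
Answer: 9846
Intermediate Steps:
w(O, y) = O²
z(x, E) = 2*E*(-3 + x) (z(x, E) = (-3 + x)*(2*E) = 2*E*(-3 + x))
(w(-3, 0) + z(6, 0))*1094 = ((-3)² + 2*0*(-3 + 6))*1094 = (9 + 2*0*3)*1094 = (9 + 0)*1094 = 9*1094 = 9846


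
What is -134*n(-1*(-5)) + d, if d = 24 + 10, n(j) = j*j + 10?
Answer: -4656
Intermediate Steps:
n(j) = 10 + j² (n(j) = j² + 10 = 10 + j²)
d = 34
-134*n(-1*(-5)) + d = -134*(10 + (-1*(-5))²) + 34 = -134*(10 + 5²) + 34 = -134*(10 + 25) + 34 = -134*35 + 34 = -4690 + 34 = -4656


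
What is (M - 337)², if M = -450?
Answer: 619369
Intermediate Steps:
(M - 337)² = (-450 - 337)² = (-787)² = 619369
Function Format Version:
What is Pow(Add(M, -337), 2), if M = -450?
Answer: 619369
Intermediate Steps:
Pow(Add(M, -337), 2) = Pow(Add(-450, -337), 2) = Pow(-787, 2) = 619369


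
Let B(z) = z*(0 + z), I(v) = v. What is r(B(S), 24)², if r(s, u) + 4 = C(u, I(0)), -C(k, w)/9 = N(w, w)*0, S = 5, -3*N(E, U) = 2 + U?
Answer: 16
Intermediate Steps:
N(E, U) = -⅔ - U/3 (N(E, U) = -(2 + U)/3 = -⅔ - U/3)
C(k, w) = 0 (C(k, w) = -9*(-⅔ - w/3)*0 = -9*0 = 0)
B(z) = z² (B(z) = z*z = z²)
r(s, u) = -4 (r(s, u) = -4 + 0 = -4)
r(B(S), 24)² = (-4)² = 16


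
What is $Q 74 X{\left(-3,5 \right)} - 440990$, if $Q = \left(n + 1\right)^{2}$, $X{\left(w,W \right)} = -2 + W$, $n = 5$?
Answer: $-432998$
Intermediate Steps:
$Q = 36$ ($Q = \left(5 + 1\right)^{2} = 6^{2} = 36$)
$Q 74 X{\left(-3,5 \right)} - 440990 = 36 \cdot 74 \left(-2 + 5\right) - 440990 = 2664 \cdot 3 - 440990 = 7992 - 440990 = -432998$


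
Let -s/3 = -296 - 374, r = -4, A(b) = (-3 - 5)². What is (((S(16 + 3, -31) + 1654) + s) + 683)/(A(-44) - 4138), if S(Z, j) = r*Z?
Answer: -4271/4074 ≈ -1.0484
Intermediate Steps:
A(b) = 64 (A(b) = (-8)² = 64)
s = 2010 (s = -3*(-296 - 374) = -3*(-670) = 2010)
S(Z, j) = -4*Z
(((S(16 + 3, -31) + 1654) + s) + 683)/(A(-44) - 4138) = (((-4*(16 + 3) + 1654) + 2010) + 683)/(64 - 4138) = (((-4*19 + 1654) + 2010) + 683)/(-4074) = (((-76 + 1654) + 2010) + 683)*(-1/4074) = ((1578 + 2010) + 683)*(-1/4074) = (3588 + 683)*(-1/4074) = 4271*(-1/4074) = -4271/4074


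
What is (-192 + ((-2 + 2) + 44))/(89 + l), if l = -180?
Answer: 148/91 ≈ 1.6264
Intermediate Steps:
(-192 + ((-2 + 2) + 44))/(89 + l) = (-192 + ((-2 + 2) + 44))/(89 - 180) = (-192 + (0 + 44))/(-91) = (-192 + 44)*(-1/91) = -148*(-1/91) = 148/91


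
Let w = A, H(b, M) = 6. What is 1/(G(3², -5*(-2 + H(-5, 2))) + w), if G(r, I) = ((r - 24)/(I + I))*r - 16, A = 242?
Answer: 8/1835 ≈ 0.0043597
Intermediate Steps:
w = 242
G(r, I) = -16 + r*(-24 + r)/(2*I) (G(r, I) = ((-24 + r)/((2*I)))*r - 16 = ((-24 + r)*(1/(2*I)))*r - 16 = ((-24 + r)/(2*I))*r - 16 = r*(-24 + r)/(2*I) - 16 = -16 + r*(-24 + r)/(2*I))
1/(G(3², -5*(-2 + H(-5, 2))) + w) = 1/(((3²)² - (-160)*(-2 + 6) - 24*3²)/(2*((-5*(-2 + 6)))) + 242) = 1/((9² - (-160)*4 - 24*9)/(2*((-5*4))) + 242) = 1/((½)*(81 - 32*(-20) - 216)/(-20) + 242) = 1/((½)*(-1/20)*(81 + 640 - 216) + 242) = 1/((½)*(-1/20)*505 + 242) = 1/(-101/8 + 242) = 1/(1835/8) = 8/1835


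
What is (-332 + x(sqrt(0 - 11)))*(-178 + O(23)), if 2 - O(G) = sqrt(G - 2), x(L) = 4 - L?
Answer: (176 + sqrt(21))*(328 + I*sqrt(11)) ≈ 59231.0 + 598.92*I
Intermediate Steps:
O(G) = 2 - sqrt(-2 + G) (O(G) = 2 - sqrt(G - 2) = 2 - sqrt(-2 + G))
(-332 + x(sqrt(0 - 11)))*(-178 + O(23)) = (-332 + (4 - sqrt(0 - 11)))*(-178 + (2 - sqrt(-2 + 23))) = (-332 + (4 - sqrt(-11)))*(-178 + (2 - sqrt(21))) = (-332 + (4 - I*sqrt(11)))*(-176 - sqrt(21)) = (-328 - I*sqrt(11))*(-176 - sqrt(21))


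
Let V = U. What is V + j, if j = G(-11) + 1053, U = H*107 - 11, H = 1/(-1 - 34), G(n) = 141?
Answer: 41298/35 ≈ 1179.9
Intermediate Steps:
H = -1/35 (H = 1/(-35) = -1/35 ≈ -0.028571)
U = -492/35 (U = -1/35*107 - 11 = -107/35 - 11 = -492/35 ≈ -14.057)
j = 1194 (j = 141 + 1053 = 1194)
V = -492/35 ≈ -14.057
V + j = -492/35 + 1194 = 41298/35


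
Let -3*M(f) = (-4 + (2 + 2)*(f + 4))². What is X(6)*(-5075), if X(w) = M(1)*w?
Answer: 2598400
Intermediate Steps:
M(f) = -(12 + 4*f)²/3 (M(f) = -(-4 + (2 + 2)*(f + 4))²/3 = -(-4 + 4*(4 + f))²/3 = -(-4 + (16 + 4*f))²/3 = -(12 + 4*f)²/3)
X(w) = -256*w/3 (X(w) = (-16*(3 + 1)²/3)*w = (-16/3*4²)*w = (-16/3*16)*w = -256*w/3)
X(6)*(-5075) = -256/3*6*(-5075) = -512*(-5075) = 2598400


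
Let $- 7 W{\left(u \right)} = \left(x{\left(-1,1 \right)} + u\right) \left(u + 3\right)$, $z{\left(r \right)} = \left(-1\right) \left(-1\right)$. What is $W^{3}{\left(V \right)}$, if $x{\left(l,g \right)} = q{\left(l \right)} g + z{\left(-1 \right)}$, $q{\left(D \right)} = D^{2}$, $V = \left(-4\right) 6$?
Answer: $-287496$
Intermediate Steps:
$z{\left(r \right)} = 1$
$V = -24$
$x{\left(l,g \right)} = 1 + g l^{2}$ ($x{\left(l,g \right)} = l^{2} g + 1 = g l^{2} + 1 = 1 + g l^{2}$)
$W{\left(u \right)} = - \frac{\left(2 + u\right) \left(3 + u\right)}{7}$ ($W{\left(u \right)} = - \frac{\left(\left(1 + 1 \left(-1\right)^{2}\right) + u\right) \left(u + 3\right)}{7} = - \frac{\left(\left(1 + 1 \cdot 1\right) + u\right) \left(3 + u\right)}{7} = - \frac{\left(\left(1 + 1\right) + u\right) \left(3 + u\right)}{7} = - \frac{\left(2 + u\right) \left(3 + u\right)}{7}$)
$W^{3}{\left(V \right)} = \left(- \frac{6}{7} - - \frac{120}{7} - \frac{\left(-24\right)^{2}}{7}\right)^{3} = \left(- \frac{6}{7} + \frac{120}{7} - \frac{576}{7}\right)^{3} = \left(-66\right)^{3} = -287496$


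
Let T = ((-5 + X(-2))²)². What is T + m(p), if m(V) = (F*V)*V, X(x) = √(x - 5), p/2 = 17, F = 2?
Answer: 1936 - 360*I*√7 ≈ 1936.0 - 952.47*I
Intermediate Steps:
p = 34 (p = 2*17 = 34)
X(x) = √(-5 + x)
m(V) = 2*V² (m(V) = (2*V)*V = 2*V²)
T = (-5 + I*√7)⁴ (T = ((-5 + √(-5 - 2))²)² = ((-5 + √(-7))²)² = ((-5 + I*√7)²)² = (-5 + I*√7)⁴ ≈ -376.0 - 952.47*I)
T + m(p) = (5 - I*√7)⁴ + 2*34² = (5 - I*√7)⁴ + 2*1156 = (5 - I*√7)⁴ + 2312 = 2312 + (5 - I*√7)⁴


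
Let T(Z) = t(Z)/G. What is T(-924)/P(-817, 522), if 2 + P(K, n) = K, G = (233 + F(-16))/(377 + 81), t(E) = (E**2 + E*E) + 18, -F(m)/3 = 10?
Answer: -86896340/18473 ≈ -4704.0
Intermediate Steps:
F(m) = -30 (F(m) = -3*10 = -30)
t(E) = 18 + 2*E**2 (t(E) = (E**2 + E**2) + 18 = 2*E**2 + 18 = 18 + 2*E**2)
G = 203/458 (G = (233 - 30)/(377 + 81) = 203/458 ≈ 0.44323)
P(K, n) = -2 + K
T(Z) = 8244/203 + 916*Z**2/203 (T(Z) = (18 + 2*Z**2)/(203/458) = (18 + 2*Z**2)*(458/203) = 8244/203 + 916*Z**2/203)
T(-924)/P(-817, 522) = (8244/203 + (916/203)*(-924)**2)/(-2 - 817) = (8244/203 + (916/203)*853776)/(-819) = (8244/203 + 111722688/29)*(-1/819) = (782067060/203)*(-1/819) = -86896340/18473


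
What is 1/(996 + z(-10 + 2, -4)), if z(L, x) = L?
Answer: 1/988 ≈ 0.0010121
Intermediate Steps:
1/(996 + z(-10 + 2, -4)) = 1/(996 + (-10 + 2)) = 1/(996 - 8) = 1/988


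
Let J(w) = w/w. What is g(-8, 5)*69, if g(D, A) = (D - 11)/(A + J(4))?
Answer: -437/2 ≈ -218.50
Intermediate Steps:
J(w) = 1
g(D, A) = (-11 + D)/(1 + A) (g(D, A) = (D - 11)/(A + 1) = (-11 + D)/(1 + A))
g(-8, 5)*69 = ((-11 - 8)/(1 + 5))*69 = (-19/6)*69 = ((⅙)*(-19))*69 = -19/6*69 = -437/2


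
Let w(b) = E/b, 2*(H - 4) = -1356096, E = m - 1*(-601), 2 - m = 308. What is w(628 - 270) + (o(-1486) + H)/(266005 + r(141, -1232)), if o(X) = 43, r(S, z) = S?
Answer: -41052822/23820067 ≈ -1.7235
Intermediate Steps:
m = -306 (m = 2 - 1*308 = 2 - 308 = -306)
E = 295 (E = -306 - 1*(-601) = -306 + 601 = 295)
H = -678044 (H = 4 + (½)*(-1356096) = 4 - 678048 = -678044)
w(b) = 295/b
w(628 - 270) + (o(-1486) + H)/(266005 + r(141, -1232)) = 295/(628 - 270) + (43 - 678044)/(266005 + 141) = 295/358 - 678001/266146 = -41052822/23820067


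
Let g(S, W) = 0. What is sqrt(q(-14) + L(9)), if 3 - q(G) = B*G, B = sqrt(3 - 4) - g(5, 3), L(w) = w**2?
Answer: sqrt(84 + 14*I) ≈ 9.1967 + 0.76114*I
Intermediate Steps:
B = I (B = sqrt(3 - 4) - 1*0 = sqrt(-1) + 0 = I + 0 = I ≈ 1.0*I)
q(G) = 3 - I*G
sqrt(q(-14) + L(9)) = sqrt((3 - 1*I*(-14)) + 9**2) = sqrt((3 + 14*I) + 81) = sqrt(84 + 14*I)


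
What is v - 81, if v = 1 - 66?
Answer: -146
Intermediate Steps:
v = -65
v - 81 = -65 - 81 = -146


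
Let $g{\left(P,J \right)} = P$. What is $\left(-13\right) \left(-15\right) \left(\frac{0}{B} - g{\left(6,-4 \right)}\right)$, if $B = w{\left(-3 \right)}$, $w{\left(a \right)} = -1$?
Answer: $-1170$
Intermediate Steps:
$B = -1$
$\left(-13\right) \left(-15\right) \left(\frac{0}{B} - g{\left(6,-4 \right)}\right) = \left(-13\right) \left(-15\right) \left(\frac{0}{-1} - 6\right) = 195 \left(0 \left(-1\right) - 6\right) = 195 \left(0 - 6\right) = 195 \left(-6\right) = -1170$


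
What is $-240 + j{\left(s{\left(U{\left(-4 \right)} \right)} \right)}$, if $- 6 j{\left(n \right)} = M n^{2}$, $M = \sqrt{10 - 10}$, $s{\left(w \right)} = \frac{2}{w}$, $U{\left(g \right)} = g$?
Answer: $-240$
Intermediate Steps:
$M = 0$ ($M = \sqrt{0} = 0$)
$j{\left(n \right)} = 0$ ($j{\left(n \right)} = - \frac{0 n^{2}}{6} = \left(- \frac{1}{6}\right) 0 = 0$)
$-240 + j{\left(s{\left(U{\left(-4 \right)} \right)} \right)} = -240 + 0 = -240$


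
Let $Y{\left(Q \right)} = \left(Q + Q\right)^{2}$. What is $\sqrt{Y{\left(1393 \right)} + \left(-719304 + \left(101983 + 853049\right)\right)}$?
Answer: $2 \sqrt{1999381} \approx 2828.0$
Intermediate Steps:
$Y{\left(Q \right)} = 4 Q^{2}$ ($Y{\left(Q \right)} = \left(2 Q\right)^{2} = 4 Q^{2}$)
$\sqrt{Y{\left(1393 \right)} + \left(-719304 + \left(101983 + 853049\right)\right)} = \sqrt{4 \cdot 1393^{2} + \left(-719304 + \left(101983 + 853049\right)\right)} = \sqrt{4 \cdot 1940449 + \left(-719304 + 955032\right)} = \sqrt{7761796 + 235728} = \sqrt{7997524} = 2 \sqrt{1999381}$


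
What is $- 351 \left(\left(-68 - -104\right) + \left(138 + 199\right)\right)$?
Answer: $-130923$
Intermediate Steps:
$- 351 \left(\left(-68 - -104\right) + \left(138 + 199\right)\right) = - 351 \left(\left(-68 + 104\right) + 337\right) = - 351 \left(36 + 337\right) = \left(-351\right) 373 = -130923$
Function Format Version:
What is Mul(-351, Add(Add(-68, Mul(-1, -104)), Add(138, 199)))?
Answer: -130923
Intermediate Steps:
Mul(-351, Add(Add(-68, Mul(-1, -104)), Add(138, 199))) = Mul(-351, Add(Add(-68, 104), 337)) = Mul(-351, Add(36, 337)) = Mul(-351, 373) = -130923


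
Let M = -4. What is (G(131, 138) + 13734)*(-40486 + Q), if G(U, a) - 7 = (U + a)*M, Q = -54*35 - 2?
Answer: -536717370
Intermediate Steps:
Q = -1892 (Q = -1890 - 2 = -1892)
G(U, a) = 7 - 4*U - 4*a (G(U, a) = 7 + (U + a)*(-4) = 7 + (-4*U - 4*a) = 7 - 4*U - 4*a)
(G(131, 138) + 13734)*(-40486 + Q) = ((7 - 4*131 - 4*138) + 13734)*(-40486 - 1892) = ((7 - 524 - 552) + 13734)*(-42378) = (-1069 + 13734)*(-42378) = 12665*(-42378) = -536717370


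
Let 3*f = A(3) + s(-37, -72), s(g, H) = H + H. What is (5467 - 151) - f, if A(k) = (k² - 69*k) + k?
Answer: 5429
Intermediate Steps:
s(g, H) = 2*H
A(k) = k² - 68*k
f = -113 (f = (3*(-68 + 3) + 2*(-72))/3 = (3*(-65) - 144)/3 = (-195 - 144)/3 = (⅓)*(-339) = -113)
(5467 - 151) - f = (5467 - 151) - 1*(-113) = 5316 + 113 = 5429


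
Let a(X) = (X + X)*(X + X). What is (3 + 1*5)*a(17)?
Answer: 9248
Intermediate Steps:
a(X) = 4*X**2 (a(X) = (2*X)*(2*X) = 4*X**2)
(3 + 1*5)*a(17) = (3 + 1*5)*(4*17**2) = (3 + 5)*(4*289) = 8*1156 = 9248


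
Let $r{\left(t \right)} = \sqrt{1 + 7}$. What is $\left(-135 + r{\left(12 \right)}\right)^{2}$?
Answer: $18233 - 540 \sqrt{2} \approx 17469.0$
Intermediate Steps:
$r{\left(t \right)} = 2 \sqrt{2}$ ($r{\left(t \right)} = \sqrt{8} = 2 \sqrt{2}$)
$\left(-135 + r{\left(12 \right)}\right)^{2} = \left(-135 + 2 \sqrt{2}\right)^{2}$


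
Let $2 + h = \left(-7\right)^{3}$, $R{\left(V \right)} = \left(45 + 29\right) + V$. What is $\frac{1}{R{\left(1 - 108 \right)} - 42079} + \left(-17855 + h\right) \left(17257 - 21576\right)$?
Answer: $\frac{3310247449599}{42112} \approx 7.8606 \cdot 10^{7}$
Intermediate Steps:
$R{\left(V \right)} = 74 + V$
$h = -345$ ($h = -2 + \left(-7\right)^{3} = -2 - 343 = -345$)
$\frac{1}{R{\left(1 - 108 \right)} - 42079} + \left(-17855 + h\right) \left(17257 - 21576\right) = \frac{1}{\left(74 + \left(1 - 108\right)\right) - 42079} + \left(-17855 - 345\right) \left(17257 - 21576\right) = \frac{1}{\left(74 - 107\right) - 42079} - -78605800 = \frac{1}{-33 - 42079} + 78605800 = \frac{1}{-42112} + 78605800 = - \frac{1}{42112} + 78605800 = \frac{3310247449599}{42112}$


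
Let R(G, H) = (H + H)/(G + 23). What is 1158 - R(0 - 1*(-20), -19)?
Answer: 49832/43 ≈ 1158.9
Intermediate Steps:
R(G, H) = 2*H/(23 + G) (R(G, H) = (2*H)/(23 + G) = 2*H/(23 + G))
1158 - R(0 - 1*(-20), -19) = 1158 - 2*(-19)/(23 + (0 - 1*(-20))) = 1158 - 2*(-19)/(23 + (0 + 20)) = 1158 - 2*(-19)/(23 + 20) = 1158 - 2*(-19)/43 = 1158 - 1*(-38/43) = 1158 + 38/43 = 49832/43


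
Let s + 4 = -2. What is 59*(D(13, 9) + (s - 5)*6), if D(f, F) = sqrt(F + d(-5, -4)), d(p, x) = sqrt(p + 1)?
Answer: -3894 + 59*sqrt(9 + 2*I) ≈ -3715.9 + 19.548*I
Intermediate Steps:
s = -6 (s = -4 - 2 = -6)
d(p, x) = sqrt(1 + p)
D(f, F) = sqrt(F + 2*I) (D(f, F) = sqrt(F + sqrt(1 - 5)) = sqrt(F + sqrt(-4)) = sqrt(F + 2*I))
59*(D(13, 9) + (s - 5)*6) = 59*(sqrt(9 + 2*I) + (-6 - 5)*6) = 59*(sqrt(9 + 2*I) - 11*6) = 59*(sqrt(9 + 2*I) - 66) = 59*(-66 + sqrt(9 + 2*I)) = -3894 + 59*sqrt(9 + 2*I)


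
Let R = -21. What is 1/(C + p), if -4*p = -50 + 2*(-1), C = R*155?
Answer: -1/3242 ≈ -0.00030845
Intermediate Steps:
C = -3255 (C = -21*155 = -3255)
p = 13 (p = -(-50 + 2*(-1))/4 = -(-50 - 2)/4 = -¼*(-52) = 13)
1/(C + p) = 1/(-3255 + 13) = 1/(-3242) = -1/3242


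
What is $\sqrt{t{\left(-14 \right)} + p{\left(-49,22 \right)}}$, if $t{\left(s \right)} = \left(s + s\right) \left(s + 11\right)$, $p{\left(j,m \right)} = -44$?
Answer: $2 \sqrt{10} \approx 6.3246$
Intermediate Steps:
$t{\left(s \right)} = 2 s \left(11 + s\right)$
$\sqrt{t{\left(-14 \right)} + p{\left(-49,22 \right)}} = \sqrt{2 \left(-14\right) \left(11 - 14\right) - 44} = \sqrt{2 \left(-14\right) \left(-3\right) - 44} = \sqrt{84 - 44} = \sqrt{40} = 2 \sqrt{10}$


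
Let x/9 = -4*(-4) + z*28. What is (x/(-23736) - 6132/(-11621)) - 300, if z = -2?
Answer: -3441711837/11493169 ≈ -299.46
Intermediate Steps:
x = -360 (x = 9*(-4*(-4) - 2*28) = 9*(16 - 56) = 9*(-40) = -360)
(x/(-23736) - 6132/(-11621)) - 300 = (-360/(-23736) - 6132/(-11621)) - 300 = (-360*(-1/23736) - 6132*(-1/11621)) - 300 = (15/989 + 6132/11621) - 300 = 6238863/11493169 - 300 = -3441711837/11493169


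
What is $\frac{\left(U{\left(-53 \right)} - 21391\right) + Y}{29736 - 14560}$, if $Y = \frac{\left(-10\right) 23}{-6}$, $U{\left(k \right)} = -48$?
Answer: $- \frac{32101}{22764} \approx -1.4102$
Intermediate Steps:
$Y = \frac{115}{3}$ ($Y = \left(-230\right) \left(- \frac{1}{6}\right) = \frac{115}{3} \approx 38.333$)
$\frac{\left(U{\left(-53 \right)} - 21391\right) + Y}{29736 - 14560} = \frac{\left(-48 - 21391\right) + \frac{115}{3}}{29736 - 14560} = \frac{-21439 + \frac{115}{3}}{15176} = \left(- \frac{64202}{3}\right) \frac{1}{15176} = - \frac{32101}{22764}$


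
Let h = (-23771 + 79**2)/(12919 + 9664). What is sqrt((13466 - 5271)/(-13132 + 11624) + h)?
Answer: 15*I*sqrt(8003074219283)/17027582 ≈ 2.4921*I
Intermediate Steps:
h = -17530/22583 (h = (-23771 + 6241)/22583 = -17530*1/22583 = -17530/22583 ≈ -0.77625)
sqrt((13466 - 5271)/(-13132 + 11624) + h) = sqrt((13466 - 5271)/(-13132 + 11624) - 17530/22583) = sqrt(8195/(-1508) - 17530/22583) = sqrt(8195*(-1/1508) - 17530/22583) = sqrt(-8195/1508 - 17530/22583) = sqrt(-211502925/34055164) = 15*I*sqrt(8003074219283)/17027582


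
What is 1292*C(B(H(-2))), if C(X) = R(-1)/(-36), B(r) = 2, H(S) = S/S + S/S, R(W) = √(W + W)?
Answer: -323*I*√2/9 ≈ -50.755*I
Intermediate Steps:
R(W) = √2*√W (R(W) = √(2*W) = √2*√W)
H(S) = 2 (H(S) = 1 + 1 = 2)
C(X) = -I*√2/36 (C(X) = (√2*√(-1))/(-36) = (√2*I)*(-1/36) = (I*√2)*(-1/36) = -I*√2/36)
1292*C(B(H(-2))) = 1292*(-I*√2/36) = -323*I*√2/9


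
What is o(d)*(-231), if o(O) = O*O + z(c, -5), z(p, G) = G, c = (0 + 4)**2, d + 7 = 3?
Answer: -2541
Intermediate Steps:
d = -4 (d = -7 + 3 = -4)
c = 16 (c = 4**2 = 16)
o(O) = -5 + O**2 (o(O) = O*O - 5 = O**2 - 5 = -5 + O**2)
o(d)*(-231) = (-5 + (-4)**2)*(-231) = (-5 + 16)*(-231) = 11*(-231) = -2541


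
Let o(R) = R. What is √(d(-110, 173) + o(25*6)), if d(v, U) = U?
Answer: √323 ≈ 17.972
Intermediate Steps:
√(d(-110, 173) + o(25*6)) = √(173 + 25*6) = √(173 + 150) = √323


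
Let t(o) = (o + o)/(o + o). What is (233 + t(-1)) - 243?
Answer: -9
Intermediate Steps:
t(o) = 1 (t(o) = (2*o)/((2*o)) = (2*o)*(1/(2*o)) = 1)
(233 + t(-1)) - 243 = (233 + 1) - 243 = 234 - 243 = -9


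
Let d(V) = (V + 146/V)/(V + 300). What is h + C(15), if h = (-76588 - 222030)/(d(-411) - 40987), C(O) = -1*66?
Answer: -54888436491/934849430 ≈ -58.714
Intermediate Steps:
d(V) = (V + 146/V)/(300 + V)
C(O) = -66
h = 6811625889/934849430 (h = (-76588 - 222030)/((146 + (-411)**2)/((-411)*(300 - 411)) - 40987) = -298618/(-1/411*(146 + 168921)/(-111) - 40987) = -298618/(-1/411*(-1/111)*169067 - 40987) = -298618/(169067/45621 - 40987) = -298618/(-1869698860/45621) = -298618*(-45621/1869698860) = 6811625889/934849430 ≈ 7.2863)
h + C(15) = 6811625889/934849430 - 66 = -54888436491/934849430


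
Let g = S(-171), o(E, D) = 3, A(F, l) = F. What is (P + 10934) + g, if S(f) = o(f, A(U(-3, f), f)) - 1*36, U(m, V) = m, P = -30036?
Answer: -19135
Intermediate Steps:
S(f) = -33 (S(f) = 3 - 1*36 = 3 - 36 = -33)
g = -33
(P + 10934) + g = (-30036 + 10934) - 33 = -19102 - 33 = -19135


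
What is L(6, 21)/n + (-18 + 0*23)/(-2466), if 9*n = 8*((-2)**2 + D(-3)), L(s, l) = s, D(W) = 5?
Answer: 415/548 ≈ 0.75730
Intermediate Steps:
n = 8 (n = (8*((-2)**2 + 5))/9 = (8*(4 + 5))/9 = (8*9)/9 = (1/9)*72 = 8)
L(6, 21)/n + (-18 + 0*23)/(-2466) = 6/8 + (-18 + 0*23)/(-2466) = 6*(1/8) + (-18 + 0)*(-1/2466) = 3/4 - 18*(-1/2466) = 3/4 + 1/137 = 415/548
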